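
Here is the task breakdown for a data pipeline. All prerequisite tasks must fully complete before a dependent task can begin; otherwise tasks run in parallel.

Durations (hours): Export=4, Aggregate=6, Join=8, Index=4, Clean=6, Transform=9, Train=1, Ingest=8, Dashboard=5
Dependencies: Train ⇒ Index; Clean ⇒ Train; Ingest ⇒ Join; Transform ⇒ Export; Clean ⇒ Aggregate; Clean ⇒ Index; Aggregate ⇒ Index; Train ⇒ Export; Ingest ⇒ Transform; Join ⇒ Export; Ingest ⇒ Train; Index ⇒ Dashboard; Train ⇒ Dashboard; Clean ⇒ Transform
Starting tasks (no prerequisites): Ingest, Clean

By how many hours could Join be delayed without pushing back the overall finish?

1

Ingest→Transform→Export = 8+9+4 = 21 sets the makespan at 21 hours.
Join finishes as early as 16 and must finish by 17.
So Join can slip 17 − 16 = 1 hour.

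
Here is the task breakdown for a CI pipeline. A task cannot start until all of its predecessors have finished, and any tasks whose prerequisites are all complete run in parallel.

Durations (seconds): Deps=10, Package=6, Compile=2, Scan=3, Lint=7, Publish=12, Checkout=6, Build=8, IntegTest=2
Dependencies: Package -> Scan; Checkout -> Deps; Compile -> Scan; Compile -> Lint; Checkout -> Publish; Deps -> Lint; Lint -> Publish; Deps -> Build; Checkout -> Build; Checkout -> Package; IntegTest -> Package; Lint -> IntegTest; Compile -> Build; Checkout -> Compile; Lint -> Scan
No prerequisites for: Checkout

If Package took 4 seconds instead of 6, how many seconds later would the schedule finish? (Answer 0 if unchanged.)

0

Critical path before the change: Checkout→Deps→Lint→Publish = 6+10+7+12 = 35 giving 35 seconds.
Package has 1 second of float (longest path through it is 34).
That remains the longest chain; total 35 seconds.
Change in finish: 35 − 35 = +0 seconds.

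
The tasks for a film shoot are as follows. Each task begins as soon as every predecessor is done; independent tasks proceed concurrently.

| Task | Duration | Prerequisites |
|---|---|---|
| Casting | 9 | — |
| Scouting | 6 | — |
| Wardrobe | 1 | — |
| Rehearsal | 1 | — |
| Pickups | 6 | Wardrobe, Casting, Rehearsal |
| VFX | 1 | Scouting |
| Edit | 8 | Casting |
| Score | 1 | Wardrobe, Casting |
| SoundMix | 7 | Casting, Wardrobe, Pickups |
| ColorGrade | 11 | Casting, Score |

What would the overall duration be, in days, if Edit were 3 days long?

22

Actual critical path: Casting→Pickups→SoundMix = 9+6+7 = 22 ⇒ 22 days.
The longest path through Edit is only 17 days, so Edit has float 5.
No other chain overtakes it, so the finish is 22 days.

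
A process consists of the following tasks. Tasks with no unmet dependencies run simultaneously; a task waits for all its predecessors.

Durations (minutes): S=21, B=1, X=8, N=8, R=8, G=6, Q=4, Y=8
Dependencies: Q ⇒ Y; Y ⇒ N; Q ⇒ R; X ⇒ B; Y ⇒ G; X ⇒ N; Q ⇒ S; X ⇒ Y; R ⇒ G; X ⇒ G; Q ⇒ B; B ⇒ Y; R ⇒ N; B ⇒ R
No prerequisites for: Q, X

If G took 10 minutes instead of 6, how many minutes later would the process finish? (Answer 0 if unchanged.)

2

As given, the longest chain is Q→S = 4+21 = 25, so the finish is 25 minutes.
The longest path through G is only 23 minutes, so G has float 2.
Now X→B→Y→G = 8+1+8+10 = 27 is longest, so the finish becomes 27 minutes.
Change in finish: 27 − 25 = +2 minutes.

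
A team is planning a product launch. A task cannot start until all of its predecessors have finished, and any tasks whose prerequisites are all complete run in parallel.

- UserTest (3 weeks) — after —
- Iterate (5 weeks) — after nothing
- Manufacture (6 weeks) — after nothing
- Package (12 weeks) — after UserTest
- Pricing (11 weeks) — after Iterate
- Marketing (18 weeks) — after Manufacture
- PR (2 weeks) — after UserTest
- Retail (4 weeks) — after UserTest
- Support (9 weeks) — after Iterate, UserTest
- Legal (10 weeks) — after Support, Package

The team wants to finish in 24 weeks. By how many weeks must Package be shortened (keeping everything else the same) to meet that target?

Current finish: 25 weeks; target: 24.
Package is on every critical path, so each week cut from Package cuts the finish by one (this holds down to a finish of 24).
Need 25 − 24 = 1 week off Package → Package becomes 11 weeks, finish becomes 24.

1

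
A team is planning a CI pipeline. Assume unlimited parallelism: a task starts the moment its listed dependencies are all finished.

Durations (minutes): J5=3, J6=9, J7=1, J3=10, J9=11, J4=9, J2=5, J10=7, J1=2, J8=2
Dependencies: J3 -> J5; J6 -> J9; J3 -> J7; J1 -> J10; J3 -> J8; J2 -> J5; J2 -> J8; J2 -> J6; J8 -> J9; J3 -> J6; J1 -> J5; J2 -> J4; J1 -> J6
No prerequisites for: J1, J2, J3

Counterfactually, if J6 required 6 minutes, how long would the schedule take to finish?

27

Baseline: J3→J6→J9 = 10+9+11 = 30 → 30 minutes.
J6 lies on that path, so at 6 minutes the path becomes 27 minutes.
That remains the longest chain; total 27 minutes.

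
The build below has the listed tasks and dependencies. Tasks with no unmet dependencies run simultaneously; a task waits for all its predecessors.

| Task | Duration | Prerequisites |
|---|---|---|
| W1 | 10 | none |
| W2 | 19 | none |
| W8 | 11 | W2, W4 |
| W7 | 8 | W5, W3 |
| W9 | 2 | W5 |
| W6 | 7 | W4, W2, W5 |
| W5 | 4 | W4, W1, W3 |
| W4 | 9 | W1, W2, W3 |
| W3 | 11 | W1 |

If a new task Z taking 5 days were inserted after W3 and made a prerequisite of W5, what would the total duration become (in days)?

42

Originally the project takes 42 days.
With Z inserted, W5 now waits for max(W4, W1, W3, Z).
New critical path: W1→W3→W4→W5→W7 = 10+11+9+4+8 = 42 ⇒ 42 days.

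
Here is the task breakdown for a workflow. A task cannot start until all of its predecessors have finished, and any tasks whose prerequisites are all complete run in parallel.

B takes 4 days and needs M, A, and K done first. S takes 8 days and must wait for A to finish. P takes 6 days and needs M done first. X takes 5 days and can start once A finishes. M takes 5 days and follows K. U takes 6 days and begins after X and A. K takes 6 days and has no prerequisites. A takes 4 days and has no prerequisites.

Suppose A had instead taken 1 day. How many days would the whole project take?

17

Critical path before the change: K→M→P = 6+5+6 = 17 giving 17 days.
A has 2 days of float (longest path through it is 15).
No other chain overtakes it, so the finish is 17 days.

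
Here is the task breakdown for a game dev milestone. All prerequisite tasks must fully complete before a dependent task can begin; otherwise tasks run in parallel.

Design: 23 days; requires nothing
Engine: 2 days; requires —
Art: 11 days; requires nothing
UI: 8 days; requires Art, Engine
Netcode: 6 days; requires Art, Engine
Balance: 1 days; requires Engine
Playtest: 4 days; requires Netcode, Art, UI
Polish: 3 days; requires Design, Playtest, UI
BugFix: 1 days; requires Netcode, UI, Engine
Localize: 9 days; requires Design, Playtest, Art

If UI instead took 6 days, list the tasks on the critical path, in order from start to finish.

As given, the longest chain is Art→UI→Playtest→Localize = 11+8+4+9 = 32, so the finish is 32 days.
UI is on the critical path; changing it to 6 makes that path 30 days.
New critical path: Design→Localize = 23+9 = 32 ⇒ 32 days.

Design, Localize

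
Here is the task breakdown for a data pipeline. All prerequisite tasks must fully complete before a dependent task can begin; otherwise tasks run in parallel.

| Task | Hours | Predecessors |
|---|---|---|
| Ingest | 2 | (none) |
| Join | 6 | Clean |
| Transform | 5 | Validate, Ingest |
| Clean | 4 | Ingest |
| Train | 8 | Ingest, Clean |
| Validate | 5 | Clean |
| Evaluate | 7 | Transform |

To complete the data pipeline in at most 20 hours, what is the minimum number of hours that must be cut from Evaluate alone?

3

Current finish: 23 hours; target: 20.
Evaluate is on every critical path, so each hour cut from Evaluate cuts the finish by one (this holds down to a finish of 17).
Need 23 − 20 = 3 hours off Evaluate → Evaluate becomes 4 hours, finish becomes 20.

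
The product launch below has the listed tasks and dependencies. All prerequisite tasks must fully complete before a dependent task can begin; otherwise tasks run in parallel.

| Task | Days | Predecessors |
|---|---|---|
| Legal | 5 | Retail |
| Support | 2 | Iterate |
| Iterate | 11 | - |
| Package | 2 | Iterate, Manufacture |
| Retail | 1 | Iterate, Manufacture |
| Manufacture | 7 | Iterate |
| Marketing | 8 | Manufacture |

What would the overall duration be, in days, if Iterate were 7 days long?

22

Critical path before the change: Iterate→Manufacture→Marketing = 11+7+8 = 26 giving 26 days.
Iterate lies on that path, so at 7 days the path becomes 22 days.
The critical path is still Iterate→Manufacture→Marketing; finish is now 22 days.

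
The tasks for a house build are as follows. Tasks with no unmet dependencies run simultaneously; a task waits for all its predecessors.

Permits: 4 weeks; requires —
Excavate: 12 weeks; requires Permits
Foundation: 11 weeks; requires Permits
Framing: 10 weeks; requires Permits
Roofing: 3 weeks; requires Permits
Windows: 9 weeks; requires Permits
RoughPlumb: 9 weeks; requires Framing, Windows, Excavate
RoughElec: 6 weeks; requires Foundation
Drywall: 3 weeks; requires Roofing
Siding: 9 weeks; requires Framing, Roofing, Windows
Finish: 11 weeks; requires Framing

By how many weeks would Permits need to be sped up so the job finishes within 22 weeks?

3

Current finish: 25 weeks; target: 22.
Permits is on every critical path, so each week cut from Permits cuts the finish by one (this holds down to a finish of 22).
Need 25 − 22 = 3 weeks off Permits → Permits becomes 1 week, finish becomes 22.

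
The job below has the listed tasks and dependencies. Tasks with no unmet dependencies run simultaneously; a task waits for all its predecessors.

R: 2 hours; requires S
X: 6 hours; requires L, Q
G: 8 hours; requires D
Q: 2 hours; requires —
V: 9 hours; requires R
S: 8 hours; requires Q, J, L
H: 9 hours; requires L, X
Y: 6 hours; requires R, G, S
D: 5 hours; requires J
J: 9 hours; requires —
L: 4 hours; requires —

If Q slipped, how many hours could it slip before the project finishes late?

The longest chain is J→D→G→Y = 9+5+8+6 = 28; overall finish 28 hours.
Longest path through Q: 21 hours (earliest finish 2, latest finish 9).
Float = 28 − 21 = 7.

7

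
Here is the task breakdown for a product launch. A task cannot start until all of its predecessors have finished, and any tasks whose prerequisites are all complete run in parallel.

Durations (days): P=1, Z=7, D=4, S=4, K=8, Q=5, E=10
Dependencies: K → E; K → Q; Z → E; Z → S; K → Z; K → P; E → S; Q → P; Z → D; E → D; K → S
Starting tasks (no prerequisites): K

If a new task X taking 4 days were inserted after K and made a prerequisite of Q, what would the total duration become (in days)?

Originally the project takes 29 days.
With X inserted, Q now waits for max(K, X).
New critical path: K→Z→E→S = 8+7+10+4 = 29 ⇒ 29 days.

29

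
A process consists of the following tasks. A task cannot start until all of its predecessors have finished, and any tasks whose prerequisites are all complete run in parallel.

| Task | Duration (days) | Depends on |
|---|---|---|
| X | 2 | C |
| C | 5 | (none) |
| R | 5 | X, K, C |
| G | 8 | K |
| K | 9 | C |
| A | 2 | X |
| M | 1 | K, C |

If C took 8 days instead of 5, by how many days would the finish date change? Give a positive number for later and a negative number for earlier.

As given, the longest chain is C→K→G = 5+9+8 = 22, so the finish is 22 days.
C lies on that path, so at 8 days the path becomes 25 days.
That remains the longest chain; total 25 days.
Change in finish: 25 − 22 = +3 days.

3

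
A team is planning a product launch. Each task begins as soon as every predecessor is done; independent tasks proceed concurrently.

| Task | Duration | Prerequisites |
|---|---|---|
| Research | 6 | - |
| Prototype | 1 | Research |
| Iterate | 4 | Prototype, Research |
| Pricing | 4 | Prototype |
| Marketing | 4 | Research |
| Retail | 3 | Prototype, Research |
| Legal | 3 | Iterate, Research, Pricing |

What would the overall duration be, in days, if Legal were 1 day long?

Baseline: Research→Prototype→Iterate→Legal = 6+1+4+3 = 14 → 14 days.
Legal lies on that path, so at 1 day the path becomes 12 days.
No other chain overtakes it, so the finish is 12 days.

12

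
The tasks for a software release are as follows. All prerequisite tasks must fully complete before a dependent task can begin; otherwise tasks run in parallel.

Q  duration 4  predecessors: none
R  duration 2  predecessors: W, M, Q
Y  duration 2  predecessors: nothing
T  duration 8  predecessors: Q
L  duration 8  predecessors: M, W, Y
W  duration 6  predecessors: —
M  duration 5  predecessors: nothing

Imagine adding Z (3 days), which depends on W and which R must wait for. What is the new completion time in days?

Originally the project takes 14 days.
With Z inserted, R now waits for max(W, M, Q, Z).
New critical path: W→L = 6+8 = 14 ⇒ 14 days.

14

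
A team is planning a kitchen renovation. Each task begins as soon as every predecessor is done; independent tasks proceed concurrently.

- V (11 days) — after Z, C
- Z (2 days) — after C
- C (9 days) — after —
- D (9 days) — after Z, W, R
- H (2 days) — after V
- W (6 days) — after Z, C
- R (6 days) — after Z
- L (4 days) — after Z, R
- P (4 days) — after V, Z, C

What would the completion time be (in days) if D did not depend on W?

Original critical path: C→Z→V→P = 9+2+11+4 = 26 ⇒ 26 days.
Dropping W→D doesn't change D's earliest start (17); another predecessor still binds.
New critical path: C→Z→V→P = 9+2+11+4 = 26 ⇒ 26 days.

26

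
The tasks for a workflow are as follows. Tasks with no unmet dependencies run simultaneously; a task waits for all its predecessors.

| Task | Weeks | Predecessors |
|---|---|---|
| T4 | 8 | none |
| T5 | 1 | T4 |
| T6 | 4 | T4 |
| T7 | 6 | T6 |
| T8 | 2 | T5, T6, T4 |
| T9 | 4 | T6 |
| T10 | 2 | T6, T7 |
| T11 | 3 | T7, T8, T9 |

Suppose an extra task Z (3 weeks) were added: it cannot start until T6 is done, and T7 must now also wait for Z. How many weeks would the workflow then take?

24

Originally the workflow takes 21 weeks.
With Z inserted, T7 now waits for max(T6, Z).
New critical path: T4→T6→Z→T7→T11 = 8+4+3+6+3 = 24 ⇒ 24 weeks.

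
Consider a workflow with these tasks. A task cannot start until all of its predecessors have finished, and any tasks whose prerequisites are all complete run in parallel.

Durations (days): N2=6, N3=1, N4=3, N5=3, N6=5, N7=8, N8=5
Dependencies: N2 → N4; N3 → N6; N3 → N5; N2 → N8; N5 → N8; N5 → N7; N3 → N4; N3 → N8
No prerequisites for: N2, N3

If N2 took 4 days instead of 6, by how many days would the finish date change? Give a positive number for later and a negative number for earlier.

Actual critical path: N3→N5→N7 = 1+3+8 = 12 ⇒ 12 days.
N2 has 1 day of float (longest path through it is 11).
No other chain overtakes it, so the finish is 12 days.
Change in finish: 12 − 12 = +0 days.

0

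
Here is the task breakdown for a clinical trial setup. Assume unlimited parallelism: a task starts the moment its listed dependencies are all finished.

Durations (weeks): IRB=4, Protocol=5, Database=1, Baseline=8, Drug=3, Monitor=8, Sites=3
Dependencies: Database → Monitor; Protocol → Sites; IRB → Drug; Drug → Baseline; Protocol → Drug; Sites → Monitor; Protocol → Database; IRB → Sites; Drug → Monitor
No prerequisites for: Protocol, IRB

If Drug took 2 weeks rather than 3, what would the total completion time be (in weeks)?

Actual critical path: Protocol→Drug→Baseline = 5+3+8 = 16 ⇒ 16 weeks.
Since Drug is critical, the -1 change carries straight to that chain (now 15 weeks).
Now Protocol→Sites→Monitor = 5+3+8 = 16 is longest, so the finish becomes 16 weeks.

16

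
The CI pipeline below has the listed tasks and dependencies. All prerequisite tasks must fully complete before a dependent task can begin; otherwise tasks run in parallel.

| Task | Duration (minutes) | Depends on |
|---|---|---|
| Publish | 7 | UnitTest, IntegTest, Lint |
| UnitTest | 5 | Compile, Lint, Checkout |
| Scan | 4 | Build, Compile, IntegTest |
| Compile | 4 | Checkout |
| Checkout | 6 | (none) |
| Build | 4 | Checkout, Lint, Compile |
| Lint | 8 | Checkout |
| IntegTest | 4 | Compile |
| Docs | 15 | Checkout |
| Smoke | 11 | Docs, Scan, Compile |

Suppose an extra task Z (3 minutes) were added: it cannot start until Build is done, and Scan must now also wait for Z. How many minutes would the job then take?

Originally the job takes 33 minutes.
With Z inserted, Scan now waits for max(Build, Compile, IntegTest, Z).
New critical path: Checkout→Lint→Build→Z→Scan→Smoke = 6+8+4+3+4+11 = 36 ⇒ 36 minutes.

36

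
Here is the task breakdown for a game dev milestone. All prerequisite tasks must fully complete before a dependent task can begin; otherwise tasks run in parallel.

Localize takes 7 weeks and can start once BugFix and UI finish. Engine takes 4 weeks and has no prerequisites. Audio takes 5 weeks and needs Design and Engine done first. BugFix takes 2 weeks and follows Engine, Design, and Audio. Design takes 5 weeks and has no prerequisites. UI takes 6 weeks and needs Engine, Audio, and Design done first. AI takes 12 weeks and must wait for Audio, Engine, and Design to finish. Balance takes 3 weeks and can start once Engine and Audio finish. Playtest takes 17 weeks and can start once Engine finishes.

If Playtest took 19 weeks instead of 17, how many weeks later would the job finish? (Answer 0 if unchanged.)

Baseline: Design→Audio→UI→Localize = 5+5+6+7 = 23 → 23 weeks.
Playtest is off the critical path — its longest chain is 21 weeks, giving 2 of slack.
That remains the longest chain; total 23 weeks.
Change in finish: 23 − 23 = +0 weeks.

0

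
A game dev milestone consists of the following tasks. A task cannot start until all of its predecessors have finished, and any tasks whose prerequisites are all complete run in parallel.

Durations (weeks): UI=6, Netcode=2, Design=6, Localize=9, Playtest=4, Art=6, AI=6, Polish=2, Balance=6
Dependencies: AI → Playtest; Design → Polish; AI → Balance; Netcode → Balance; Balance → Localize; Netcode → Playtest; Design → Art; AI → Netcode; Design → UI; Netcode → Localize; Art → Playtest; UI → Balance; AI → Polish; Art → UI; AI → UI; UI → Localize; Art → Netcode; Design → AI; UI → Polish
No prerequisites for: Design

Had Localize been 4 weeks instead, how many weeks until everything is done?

28

As given, the longest chain is Design→Art→UI→Balance→Localize = 6+6+6+6+9 = 33, so the finish is 33 weeks.
Localize is on the critical path; changing it to 4 makes that path 28 weeks.
That remains the longest chain; total 28 weeks.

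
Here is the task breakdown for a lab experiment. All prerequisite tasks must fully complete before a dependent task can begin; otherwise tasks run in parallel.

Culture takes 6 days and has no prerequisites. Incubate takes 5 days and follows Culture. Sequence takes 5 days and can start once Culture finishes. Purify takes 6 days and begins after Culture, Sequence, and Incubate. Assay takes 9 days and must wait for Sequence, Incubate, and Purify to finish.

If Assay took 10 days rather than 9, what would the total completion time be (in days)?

27

The binding path is Culture→Incubate→Purify→Assay = 6+5+6+9 = 26; finish at 26 days.
Since Assay is critical, the +1 change carries straight to that chain (now 27 days).
That remains the longest chain; total 27 days.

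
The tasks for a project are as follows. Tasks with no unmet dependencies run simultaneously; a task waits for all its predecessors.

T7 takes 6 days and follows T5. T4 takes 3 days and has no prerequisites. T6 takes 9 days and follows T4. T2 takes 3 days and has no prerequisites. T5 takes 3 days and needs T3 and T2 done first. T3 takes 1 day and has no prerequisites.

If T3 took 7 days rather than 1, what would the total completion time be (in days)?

16

Critical path before the change: T2→T5→T7 = 3+3+6 = 12 giving 12 days.
The longest path through T3 is only 10 days, so T3 has float 2.
New critical path: T3→T5→T7 = 7+3+6 = 16 ⇒ 16 days.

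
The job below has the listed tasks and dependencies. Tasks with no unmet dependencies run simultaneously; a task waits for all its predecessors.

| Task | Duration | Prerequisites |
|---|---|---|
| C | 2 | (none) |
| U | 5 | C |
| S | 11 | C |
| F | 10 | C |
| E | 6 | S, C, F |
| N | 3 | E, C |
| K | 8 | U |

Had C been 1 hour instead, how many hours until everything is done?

21

The binding path is C→S→E→N = 2+11+6+3 = 22; finish at 22 hours.
Since C is critical, the -1 change carries straight to that chain (now 21 hours).
The critical path is still C→S→E→N; finish is now 21 hours.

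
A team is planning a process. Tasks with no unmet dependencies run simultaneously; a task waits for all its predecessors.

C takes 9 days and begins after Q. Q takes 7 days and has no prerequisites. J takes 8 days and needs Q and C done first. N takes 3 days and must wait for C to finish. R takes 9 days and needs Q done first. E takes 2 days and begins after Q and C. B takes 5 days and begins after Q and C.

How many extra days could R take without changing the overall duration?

Q→C→J = 7+9+8 = 24 sets the makespan at 24 days.
The longest chain containing R totals 16 days.
Slack of R = 15 − 7 = 8 days.

8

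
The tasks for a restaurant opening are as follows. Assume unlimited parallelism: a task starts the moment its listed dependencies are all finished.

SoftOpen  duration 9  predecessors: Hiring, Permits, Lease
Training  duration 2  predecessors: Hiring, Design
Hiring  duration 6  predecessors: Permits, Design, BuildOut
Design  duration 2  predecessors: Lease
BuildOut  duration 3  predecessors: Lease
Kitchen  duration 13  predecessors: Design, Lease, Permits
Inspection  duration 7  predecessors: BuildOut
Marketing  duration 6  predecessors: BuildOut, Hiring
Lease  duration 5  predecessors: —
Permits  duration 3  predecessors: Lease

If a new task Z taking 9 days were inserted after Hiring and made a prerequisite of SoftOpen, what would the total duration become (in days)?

32

Originally the job takes 23 days.
With Z inserted, SoftOpen now waits for max(Hiring, Permits, Lease, Z).
New critical path: Lease→Permits→Hiring→Z→SoftOpen = 5+3+6+9+9 = 32 ⇒ 32 days.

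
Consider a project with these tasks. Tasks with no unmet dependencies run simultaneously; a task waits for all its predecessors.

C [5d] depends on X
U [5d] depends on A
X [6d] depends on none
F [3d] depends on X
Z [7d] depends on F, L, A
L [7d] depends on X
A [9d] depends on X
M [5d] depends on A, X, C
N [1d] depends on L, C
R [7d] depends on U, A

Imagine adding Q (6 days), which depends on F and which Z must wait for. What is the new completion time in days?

Originally the job takes 27 days.
With Q inserted, Z now waits for max(F, L, A, Q).
New critical path: X→A→U→R = 6+9+5+7 = 27 ⇒ 27 days.

27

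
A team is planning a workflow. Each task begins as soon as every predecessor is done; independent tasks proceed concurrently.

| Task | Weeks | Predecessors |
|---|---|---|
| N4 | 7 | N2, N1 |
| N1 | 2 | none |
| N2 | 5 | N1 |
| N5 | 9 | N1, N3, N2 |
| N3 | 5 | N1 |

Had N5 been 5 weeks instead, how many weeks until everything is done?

Actual critical path: N1→N2→N5 = 2+5+9 = 16 ⇒ 16 weeks.
N5 lies on that path, so at 5 weeks the path becomes 12 weeks.
The binding chain switches to N1→N2→N4 = 2+5+7 = 14; finish 14 weeks.

14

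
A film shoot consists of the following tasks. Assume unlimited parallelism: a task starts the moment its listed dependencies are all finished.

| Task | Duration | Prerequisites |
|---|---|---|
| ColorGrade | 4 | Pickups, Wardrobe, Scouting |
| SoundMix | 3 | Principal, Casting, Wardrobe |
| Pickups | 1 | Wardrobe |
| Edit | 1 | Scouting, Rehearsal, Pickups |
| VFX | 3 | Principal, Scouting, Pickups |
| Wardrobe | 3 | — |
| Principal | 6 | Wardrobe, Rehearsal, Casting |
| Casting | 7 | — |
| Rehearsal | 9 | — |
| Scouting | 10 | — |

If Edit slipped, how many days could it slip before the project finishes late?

The longest chain is Rehearsal→Principal→VFX = 9+6+3 = 18; overall finish 18 days.
The longest chain containing Edit totals 11 days.
Slack of Edit = 17 − 10 = 7 days.

7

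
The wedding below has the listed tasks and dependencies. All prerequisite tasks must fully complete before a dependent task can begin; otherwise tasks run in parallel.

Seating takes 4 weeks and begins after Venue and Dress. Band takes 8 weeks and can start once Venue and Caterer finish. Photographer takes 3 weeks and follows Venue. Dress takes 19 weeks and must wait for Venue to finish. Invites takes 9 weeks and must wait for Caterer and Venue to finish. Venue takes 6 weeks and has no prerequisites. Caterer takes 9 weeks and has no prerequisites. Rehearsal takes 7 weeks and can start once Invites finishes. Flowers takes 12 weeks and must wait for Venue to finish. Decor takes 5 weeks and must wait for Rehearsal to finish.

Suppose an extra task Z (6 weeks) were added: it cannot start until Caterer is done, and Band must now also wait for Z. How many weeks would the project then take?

Originally the project takes 30 weeks.
With Z inserted, Band now waits for max(Venue, Caterer, Z).
New critical path: Caterer→Invites→Rehearsal→Decor = 9+9+7+5 = 30 ⇒ 30 weeks.

30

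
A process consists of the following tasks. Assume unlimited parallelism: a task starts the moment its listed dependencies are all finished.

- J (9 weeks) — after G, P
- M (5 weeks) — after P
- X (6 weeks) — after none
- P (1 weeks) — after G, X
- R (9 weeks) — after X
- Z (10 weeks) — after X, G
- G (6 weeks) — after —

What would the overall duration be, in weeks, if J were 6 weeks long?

Critical path before the change: G→P→J = 6+1+9 = 16 giving 16 weeks.
J lies on that path, so at 6 weeks the path becomes 13 weeks.
New critical path: G→Z = 6+10 = 16 ⇒ 16 weeks.

16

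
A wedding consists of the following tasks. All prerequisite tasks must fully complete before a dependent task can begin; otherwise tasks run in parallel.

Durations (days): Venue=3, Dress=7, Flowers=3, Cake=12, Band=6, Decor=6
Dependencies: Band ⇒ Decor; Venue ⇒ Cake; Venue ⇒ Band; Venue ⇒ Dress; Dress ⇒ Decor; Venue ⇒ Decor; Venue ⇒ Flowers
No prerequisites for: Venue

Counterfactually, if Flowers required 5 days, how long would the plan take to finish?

16

Actual critical path: Venue→Dress→Decor = 3+7+6 = 16 ⇒ 16 days.
The longest path through Flowers is only 6 days, so Flowers has float 10.
No other chain overtakes it, so the finish is 16 days.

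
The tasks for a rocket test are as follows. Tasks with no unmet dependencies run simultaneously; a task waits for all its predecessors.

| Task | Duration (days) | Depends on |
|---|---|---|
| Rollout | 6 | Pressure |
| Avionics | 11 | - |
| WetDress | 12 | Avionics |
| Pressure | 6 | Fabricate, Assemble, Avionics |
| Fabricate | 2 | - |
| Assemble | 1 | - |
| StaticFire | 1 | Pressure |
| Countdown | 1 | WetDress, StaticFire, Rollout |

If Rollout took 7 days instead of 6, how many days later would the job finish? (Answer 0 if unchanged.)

Actual critical path: Avionics→Pressure→Rollout→Countdown = 11+6+6+1 = 24 ⇒ 24 days.
Rollout lies on that path, so at 7 days the path becomes 25 days.
No other chain overtakes it, so the finish is 25 days.
Change in finish: 25 − 24 = +1 days.

1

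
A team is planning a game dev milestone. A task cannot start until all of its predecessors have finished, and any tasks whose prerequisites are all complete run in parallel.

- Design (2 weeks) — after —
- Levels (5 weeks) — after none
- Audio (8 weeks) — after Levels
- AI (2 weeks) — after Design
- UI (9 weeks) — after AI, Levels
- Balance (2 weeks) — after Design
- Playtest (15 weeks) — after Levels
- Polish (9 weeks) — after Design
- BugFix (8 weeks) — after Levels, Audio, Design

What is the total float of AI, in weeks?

8

Critical path: Levels→Audio→BugFix = 5+8+8 = 21, so the finish is 21 weeks.
Longest path through AI: 13 weeks (earliest finish 4, latest finish 12).
So AI can slip 12 − 4 = 8 weeks.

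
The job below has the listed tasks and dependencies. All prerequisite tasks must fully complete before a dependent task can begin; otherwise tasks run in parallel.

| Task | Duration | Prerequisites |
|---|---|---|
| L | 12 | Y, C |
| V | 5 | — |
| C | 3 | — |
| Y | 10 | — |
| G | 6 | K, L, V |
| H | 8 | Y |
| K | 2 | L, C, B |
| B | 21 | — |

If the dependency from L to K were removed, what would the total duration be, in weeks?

29

With the dependency in place, Y→L→K→G = 10+12+2+6 = 30 sets the finish at 30 weeks.
Without L→K, K's earliest start moves from 22 to 21.
After: B→K→G = 21+2+6 = 29 → 29 weeks.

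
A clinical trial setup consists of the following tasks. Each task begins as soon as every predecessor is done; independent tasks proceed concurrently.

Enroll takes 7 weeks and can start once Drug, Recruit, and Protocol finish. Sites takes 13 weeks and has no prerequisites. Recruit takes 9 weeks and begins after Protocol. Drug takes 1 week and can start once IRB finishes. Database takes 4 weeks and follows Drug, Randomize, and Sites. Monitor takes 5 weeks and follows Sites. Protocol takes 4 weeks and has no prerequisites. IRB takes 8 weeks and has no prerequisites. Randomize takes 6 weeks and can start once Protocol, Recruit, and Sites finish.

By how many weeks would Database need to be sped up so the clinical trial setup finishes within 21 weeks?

Current finish: 23 weeks; target: 21.
Database is on every critical path, so each week cut from Database cuts the finish by one (this holds down to a finish of 20).
Need 23 − 21 = 2 weeks off Database → Database becomes 2 weeks, finish becomes 21.

2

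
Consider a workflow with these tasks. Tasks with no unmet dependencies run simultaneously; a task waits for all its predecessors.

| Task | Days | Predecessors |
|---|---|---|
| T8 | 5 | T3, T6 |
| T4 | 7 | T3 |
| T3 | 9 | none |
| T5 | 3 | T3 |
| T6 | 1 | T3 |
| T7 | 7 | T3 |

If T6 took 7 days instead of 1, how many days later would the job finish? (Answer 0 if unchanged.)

Actual critical path: T3→T4 = 9+7 = 16 ⇒ 16 days.
T6 has 1 day of float (longest path through it is 15).
Now T3→T6→T8 = 9+7+5 = 21 is longest, so the finish becomes 21 days.
Change in finish: 21 − 16 = +5 days.

5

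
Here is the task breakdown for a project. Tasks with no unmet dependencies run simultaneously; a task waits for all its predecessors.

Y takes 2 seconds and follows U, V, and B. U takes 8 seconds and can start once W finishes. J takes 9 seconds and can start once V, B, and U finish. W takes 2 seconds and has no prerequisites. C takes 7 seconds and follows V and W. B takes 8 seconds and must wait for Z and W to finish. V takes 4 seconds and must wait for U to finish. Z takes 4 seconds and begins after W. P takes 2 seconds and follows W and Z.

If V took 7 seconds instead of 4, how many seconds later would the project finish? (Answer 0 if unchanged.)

Actual critical path: W→U→V→J = 2+8+4+9 = 23 ⇒ 23 seconds.
V is on the critical path; changing it to 7 makes that path 26 seconds.
That remains the longest chain; total 26 seconds.
Change in finish: 26 − 23 = +3 seconds.

3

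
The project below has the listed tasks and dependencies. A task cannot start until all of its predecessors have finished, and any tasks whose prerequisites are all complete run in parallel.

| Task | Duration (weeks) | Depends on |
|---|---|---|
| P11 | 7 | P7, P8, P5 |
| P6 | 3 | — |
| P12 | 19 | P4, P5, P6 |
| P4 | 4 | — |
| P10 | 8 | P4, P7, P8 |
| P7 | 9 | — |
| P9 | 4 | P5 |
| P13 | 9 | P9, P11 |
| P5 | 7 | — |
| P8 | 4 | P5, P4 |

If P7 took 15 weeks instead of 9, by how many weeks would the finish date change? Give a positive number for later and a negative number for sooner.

4

As given, the longest chain is P5→P8→P11→P13 = 7+4+7+9 = 27, so the finish is 27 weeks.
The longest path through P7 is only 25 weeks, so P7 has float 2.
New critical path: P7→P11→P13 = 15+7+9 = 31 ⇒ 31 weeks.
Change in finish: 31 − 27 = +4 weeks.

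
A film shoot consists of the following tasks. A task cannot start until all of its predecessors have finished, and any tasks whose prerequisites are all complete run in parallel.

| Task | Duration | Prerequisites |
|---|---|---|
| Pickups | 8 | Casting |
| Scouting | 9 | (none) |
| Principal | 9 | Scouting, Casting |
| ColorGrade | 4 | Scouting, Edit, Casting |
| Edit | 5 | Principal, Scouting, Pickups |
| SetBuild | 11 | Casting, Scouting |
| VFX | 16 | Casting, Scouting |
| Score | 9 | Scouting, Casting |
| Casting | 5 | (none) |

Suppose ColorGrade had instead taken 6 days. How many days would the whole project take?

29

As given, the longest chain is Scouting→Principal→Edit→ColorGrade = 9+9+5+4 = 27, so the finish is 27 days.
Since ColorGrade is critical, the +2 change carries straight to that chain (now 29 days).
No other chain overtakes it, so the finish is 29 days.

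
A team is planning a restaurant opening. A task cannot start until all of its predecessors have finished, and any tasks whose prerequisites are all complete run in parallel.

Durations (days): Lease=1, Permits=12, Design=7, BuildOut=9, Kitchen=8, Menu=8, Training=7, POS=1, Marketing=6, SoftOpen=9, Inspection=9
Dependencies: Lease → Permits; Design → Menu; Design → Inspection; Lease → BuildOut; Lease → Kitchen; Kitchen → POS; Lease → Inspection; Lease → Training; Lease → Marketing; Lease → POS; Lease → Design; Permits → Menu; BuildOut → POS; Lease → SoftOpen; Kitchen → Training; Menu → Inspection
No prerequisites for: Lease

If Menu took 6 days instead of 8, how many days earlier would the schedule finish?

As given, the longest chain is Lease→Permits→Menu→Inspection = 1+12+8+9 = 30, so the finish is 30 days.
Menu lies on that path, so at 6 days the path becomes 28 days.
The critical path is still Lease→Permits→Menu→Inspection; finish is now 28 days.
Change in finish: 28 − 30 = -2 days.

2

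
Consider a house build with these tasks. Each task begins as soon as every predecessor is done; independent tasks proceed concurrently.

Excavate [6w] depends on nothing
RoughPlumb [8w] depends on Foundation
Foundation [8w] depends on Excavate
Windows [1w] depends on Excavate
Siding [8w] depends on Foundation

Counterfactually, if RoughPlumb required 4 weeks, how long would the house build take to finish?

22

Baseline: Excavate→Foundation→RoughPlumb = 6+8+8 = 22 → 22 weeks.
Since RoughPlumb is critical, the -4 change carries straight to that chain (now 18 weeks).
New critical path: Excavate→Foundation→Siding = 6+8+8 = 22 ⇒ 22 weeks.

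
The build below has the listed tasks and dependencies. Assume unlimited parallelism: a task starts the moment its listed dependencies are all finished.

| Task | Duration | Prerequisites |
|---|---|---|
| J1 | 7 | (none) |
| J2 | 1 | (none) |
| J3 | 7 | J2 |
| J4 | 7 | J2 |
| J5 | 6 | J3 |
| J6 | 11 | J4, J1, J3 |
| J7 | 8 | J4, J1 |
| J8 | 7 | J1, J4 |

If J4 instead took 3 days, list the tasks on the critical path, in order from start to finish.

J2, J3, J6

As given, the longest chain is J2→J4→J6 = 1+7+11 = 19, so the finish is 19 days.
Since J4 is critical, the -4 change carries straight to that chain (now 15 days).
Now J2→J3→J6 = 1+7+11 = 19 is longest, so the finish becomes 19 days.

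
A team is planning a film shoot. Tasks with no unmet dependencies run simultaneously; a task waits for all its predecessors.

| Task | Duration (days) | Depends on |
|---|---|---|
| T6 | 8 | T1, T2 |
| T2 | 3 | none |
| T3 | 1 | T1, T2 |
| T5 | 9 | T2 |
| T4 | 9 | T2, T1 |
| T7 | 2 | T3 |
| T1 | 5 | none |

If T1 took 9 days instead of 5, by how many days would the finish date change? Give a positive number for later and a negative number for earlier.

4

Actual critical path: T1→T4 = 5+9 = 14 ⇒ 14 days.
Since T1 is critical, the +4 change carries straight to that chain (now 18 days).
The critical path is still T1→T4; finish is now 18 days.
Change in finish: 18 − 14 = +4 days.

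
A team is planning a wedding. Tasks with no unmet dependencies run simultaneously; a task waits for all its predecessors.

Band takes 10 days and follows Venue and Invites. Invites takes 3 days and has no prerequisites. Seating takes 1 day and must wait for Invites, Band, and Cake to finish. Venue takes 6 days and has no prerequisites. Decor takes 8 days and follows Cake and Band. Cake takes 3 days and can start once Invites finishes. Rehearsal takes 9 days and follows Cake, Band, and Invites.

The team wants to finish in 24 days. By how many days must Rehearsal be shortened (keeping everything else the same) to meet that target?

1

Current finish: 25 days; target: 24.
Rehearsal is on every critical path, so each day cut from Rehearsal cuts the finish by one (this holds down to a finish of 24).
Need 25 − 24 = 1 day off Rehearsal → Rehearsal becomes 8 days, finish becomes 24.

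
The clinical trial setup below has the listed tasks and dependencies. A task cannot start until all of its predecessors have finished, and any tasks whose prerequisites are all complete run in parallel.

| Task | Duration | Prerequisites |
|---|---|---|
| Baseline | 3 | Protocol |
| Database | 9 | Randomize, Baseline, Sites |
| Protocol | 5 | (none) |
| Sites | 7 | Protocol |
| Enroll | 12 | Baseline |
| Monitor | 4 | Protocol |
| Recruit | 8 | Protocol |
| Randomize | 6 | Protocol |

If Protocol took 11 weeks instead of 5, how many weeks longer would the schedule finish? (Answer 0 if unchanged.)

Baseline: Protocol→Sites→Database = 5+7+9 = 21 → 21 weeks.
Protocol lies on that path, so at 11 weeks the path becomes 27 weeks.
The critical path is still Protocol→Sites→Database; finish is now 27 weeks.
Change in finish: 27 − 21 = +6 weeks.

6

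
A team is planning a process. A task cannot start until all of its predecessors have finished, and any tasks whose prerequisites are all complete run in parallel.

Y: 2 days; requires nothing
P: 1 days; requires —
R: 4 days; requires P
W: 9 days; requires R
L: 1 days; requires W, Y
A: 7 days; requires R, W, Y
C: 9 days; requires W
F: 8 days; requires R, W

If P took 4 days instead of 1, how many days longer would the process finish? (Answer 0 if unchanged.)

The binding path is P→R→W→C = 1+4+9+9 = 23; finish at 23 days.
P lies on that path, so at 4 days the path becomes 26 days.
That remains the longest chain; total 26 days.
Change in finish: 26 − 23 = +3 days.

3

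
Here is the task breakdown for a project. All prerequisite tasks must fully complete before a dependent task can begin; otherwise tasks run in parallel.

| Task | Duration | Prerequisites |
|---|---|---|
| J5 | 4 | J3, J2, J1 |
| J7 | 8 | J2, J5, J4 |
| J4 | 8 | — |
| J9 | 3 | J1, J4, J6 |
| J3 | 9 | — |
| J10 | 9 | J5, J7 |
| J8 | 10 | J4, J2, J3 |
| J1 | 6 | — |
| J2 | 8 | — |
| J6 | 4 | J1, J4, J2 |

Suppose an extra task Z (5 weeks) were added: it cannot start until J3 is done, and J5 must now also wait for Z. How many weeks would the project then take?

Originally the project takes 30 weeks.
With Z inserted, J5 now waits for max(J3, J2, J1, Z).
New critical path: J3→Z→J5→J7→J10 = 9+5+4+8+9 = 35 ⇒ 35 weeks.

35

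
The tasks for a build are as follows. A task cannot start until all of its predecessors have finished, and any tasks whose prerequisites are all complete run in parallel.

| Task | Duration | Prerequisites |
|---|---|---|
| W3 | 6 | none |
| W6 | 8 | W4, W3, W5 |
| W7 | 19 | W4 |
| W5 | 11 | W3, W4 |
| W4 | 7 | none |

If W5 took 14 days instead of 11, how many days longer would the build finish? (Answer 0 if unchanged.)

3

Actual critical path: W4→W5→W6 = 7+11+8 = 26 ⇒ 26 days.
W5 lies on that path, so at 14 days the path becomes 29 days.
That remains the longest chain; total 29 days.
Change in finish: 29 − 26 = +3 days.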